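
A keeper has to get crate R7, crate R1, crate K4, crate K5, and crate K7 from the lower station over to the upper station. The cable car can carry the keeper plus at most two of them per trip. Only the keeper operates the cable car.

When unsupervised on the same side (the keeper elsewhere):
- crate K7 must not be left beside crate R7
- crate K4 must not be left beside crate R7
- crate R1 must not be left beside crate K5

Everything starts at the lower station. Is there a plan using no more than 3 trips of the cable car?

Counting alone: the keeper can take at most 2 across per trip to the upper station, so moving all 5 needs at least 3 loaded trips out, with a return between consecutive ones — at least 5 crossings.
Since 3 < 5, 3 crossings cannot be enough. (The shortest complete plan in fact takes 5:)
1. Keeper goes to the upper station with crate R1 and crate R7.  [the lower station: crate K4, crate K5, crate K7 | the upper station: crate R1, crate R7]
2. Keeper goes back to the lower station alone.  [the lower station: crate K4, crate K5, crate K7 | the upper station: crate R1, crate R7]
3. Keeper goes to the upper station with crate K4 and crate K7.  [the lower station: crate K5 | the upper station: crate K4, crate K7, crate R1, crate R7]
4. Keeper goes back to the lower station with crate R7.  [the lower station: crate K5, crate R7 | the upper station: crate K4, crate K7, crate R1]
5. Keeper goes to the upper station with crate K5 and crate R7.  [the lower station: — | the upper station: crate K4, crate K5, crate K7, crate R1, crate R7]

No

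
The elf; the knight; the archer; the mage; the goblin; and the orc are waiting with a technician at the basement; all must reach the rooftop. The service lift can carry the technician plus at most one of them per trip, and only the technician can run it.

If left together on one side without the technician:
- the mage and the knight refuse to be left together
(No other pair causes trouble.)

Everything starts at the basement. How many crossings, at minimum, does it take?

Counting alone: the technician can take at most 1 across per trip to the rooftop, so moving all 6 needs at least 6 loaded trips out, with a return between consecutive ones — at least 11 crossings.
The plan below uses exactly 11 crossings, so it is optimal:
1. Technician goes to the rooftop with the knight.
2. Technician goes back to the basement alone.
3. Technician goes to the rooftop with the elf.
4. Technician goes back to the basement alone.
5. Technician goes to the rooftop with the archer.
6. Technician goes back to the basement alone.
7. Technician goes to the rooftop with the goblin.
8. Technician goes back to the basement alone.
9. Technician goes to the rooftop with the orc.
10. Technician goes back to the basement alone.
11. Technician goes to the rooftop with the mage.

11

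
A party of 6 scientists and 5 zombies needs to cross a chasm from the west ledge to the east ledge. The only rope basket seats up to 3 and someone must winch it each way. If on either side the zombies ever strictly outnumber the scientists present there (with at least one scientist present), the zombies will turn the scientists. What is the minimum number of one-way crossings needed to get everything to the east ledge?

Counting alone: each trip to the east ledge takes at most 3 across and each return brings at least 1 back, so after t trips out (and t−1 returns) at most 3t − (t−1) of the 11 are across; that first reaches 11 at t = 5, so at least 9 crossings are needed.
The plan below uses exactly 9 crossings, so it is optimal:
1. 3 zombies → the east ledge.  (the west ledge: 6S 2Z; the east ledge: 0S 3Z)
2. 1 zombie ← the west ledge.  (the west ledge: 6S 3Z; the east ledge: 0S 2Z)
3. 3 scientists → the east ledge.  (the west ledge: 3S 3Z; the east ledge: 3S 2Z)
4. 1 scientist ← the west ledge.  (the west ledge: 4S 3Z; the east ledge: 2S 2Z)
5. 2 scientists and 1 zombie → the east ledge.  (the west ledge: 2S 2Z; the east ledge: 4S 3Z)
6. 1 scientist ← the west ledge.  (the west ledge: 3S 2Z; the east ledge: 3S 3Z)
7. 2 scientists and 1 zombie → the east ledge.  (the west ledge: 1S 1Z; the east ledge: 5S 4Z)
8. 1 scientist ← the west ledge.  (the west ledge: 2S 1Z; the east ledge: 4S 4Z)
9. 2 scientists and 1 zombie → the east ledge.  (the west ledge: 0S 0Z; the east ledge: 6S 5Z)

9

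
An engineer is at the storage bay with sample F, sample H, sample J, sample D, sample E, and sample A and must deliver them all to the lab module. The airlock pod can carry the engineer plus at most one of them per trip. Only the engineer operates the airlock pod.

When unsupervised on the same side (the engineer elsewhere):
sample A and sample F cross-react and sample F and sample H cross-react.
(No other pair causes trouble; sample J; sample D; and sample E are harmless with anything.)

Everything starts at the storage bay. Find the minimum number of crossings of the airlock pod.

Counting alone: the engineer can take at most 1 across per trip to the lab module, so moving all 6 needs at least 6 loaded trips out, with a return between consecutive ones — at least 11 crossings.
The safety rule pushes this higher. Following every safe sequence of crossings, the most of the 6 that can be at the lab module as the airlock pod arrives there on crossing 11 is 5 — never all 6.
So no plan with fewer than 13 crossings exists, and this one achieves 13:
1. Engineer goes to the lab module with sample F.  [the storage bay: sample A, sample D, sample E, sample H, sample J | the lab module: sample F]
2. Engineer goes back to the storage bay alone.  [the storage bay: sample A, sample D, sample E, sample H, sample J | the lab module: sample F]
3. Engineer goes to the lab module with sample H.  [the storage bay: sample A, sample D, sample E, sample J | the lab module: sample F, sample H]
4. Engineer goes back to the storage bay with sample F.  [the storage bay: sample A, sample D, sample E, sample F, sample J | the lab module: sample H]
5. Engineer goes to the lab module with sample A.  [the storage bay: sample D, sample E, sample F, sample J | the lab module: sample A, sample H]
6. Engineer goes back to the storage bay alone.  [the storage bay: sample D, sample E, sample F, sample J | the lab module: sample A, sample H]
7. Engineer goes to the lab module with sample J.  [the storage bay: sample D, sample E, sample F | the lab module: sample A, sample H, sample J]
8. Engineer goes back to the storage bay alone.  [the storage bay: sample D, sample E, sample F | the lab module: sample A, sample H, sample J]
9. Engineer goes to the lab module with sample D.  [the storage bay: sample E, sample F | the lab module: sample A, sample D, sample H, sample J]
10. Engineer goes back to the storage bay alone.  [the storage bay: sample E, sample F | the lab module: sample A, sample D, sample H, sample J]
11. Engineer goes to the lab module with sample E.  [the storage bay: sample F | the lab module: sample A, sample D, sample E, sample H, sample J]
12. Engineer goes back to the storage bay alone.  [the storage bay: sample F | the lab module: sample A, sample D, sample E, sample H, sample J]
13. Engineer goes to the lab module with sample F.  [the storage bay: — | the lab module: sample A, sample D, sample E, sample F, sample H, sample J]

13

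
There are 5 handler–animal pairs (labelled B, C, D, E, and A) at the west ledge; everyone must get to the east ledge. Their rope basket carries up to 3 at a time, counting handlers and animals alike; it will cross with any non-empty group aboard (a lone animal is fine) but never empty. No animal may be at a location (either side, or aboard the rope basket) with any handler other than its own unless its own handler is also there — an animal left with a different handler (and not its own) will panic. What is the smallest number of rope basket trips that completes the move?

Counting alone: each trip to the east ledge takes at most 3 across and each return brings at least 1 back, so after t trips out (and t−1 returns) at most 3t − (t−1) of the 10 are across; that first reaches 10 at t = 5, so at least 9 crossings are needed.
The safety rule pushes this higher. Following every safe sequence of crossings, the most of the 10 that can be at the east ledge as the rope basket arrives there on crossing 9 is 9 — never all 10.
So no plan with fewer than 11 crossings exists, and this one achieves 11:
1. animal B and handler B cross → the east ledge.
2. handler B crosses ← the west ledge.
3. animal C, animal D, and animal E cross → the east ledge.
4. animal B crosses ← the west ledge.
5. handler C, handler D, and handler E cross → the east ledge.
6. animal C and handler C cross ← the west ledge.
7. handler A, handler B, and handler C cross → the east ledge.
8. animal D crosses ← the west ledge.
9. animal B and animal C cross → the east ledge.
10. animal B crosses ← the west ledge.
11. animal A, animal B, and animal D cross → the east ledge.

11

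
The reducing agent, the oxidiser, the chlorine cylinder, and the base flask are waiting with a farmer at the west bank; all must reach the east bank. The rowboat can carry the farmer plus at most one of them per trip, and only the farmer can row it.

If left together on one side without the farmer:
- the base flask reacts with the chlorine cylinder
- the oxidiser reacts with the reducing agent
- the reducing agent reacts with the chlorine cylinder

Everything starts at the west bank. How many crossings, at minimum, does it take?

impossible

Whatever the first load, the items left behind include a forbidden pair without the farmer. No opening move is safe, so no plan exists.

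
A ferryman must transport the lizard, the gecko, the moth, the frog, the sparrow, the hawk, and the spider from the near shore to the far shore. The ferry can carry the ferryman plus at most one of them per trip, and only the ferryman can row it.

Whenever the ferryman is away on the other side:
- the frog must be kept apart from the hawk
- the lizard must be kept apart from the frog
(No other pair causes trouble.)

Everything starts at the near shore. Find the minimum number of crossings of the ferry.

15

Counting alone: the ferryman can take at most 1 across per trip to the far shore, so moving all 7 needs at least 7 loaded trips out, with a return between consecutive ones — at least 13 crossings.
The safety rule pushes this higher. Following every safe sequence of crossings, the most of the 7 that can be at the far shore as the ferry arrives there on crossing 13 is 6 — never all 7.
So no plan with fewer than 15 crossings exists, and this one achieves 15:
1. Ferryman goes to the far shore with the frog.  [the near shore: the gecko, the hawk, the lizard, the moth, the sparrow, the spider | the far shore: the frog]
2. Ferryman goes back to the near shore alone.  [the near shore: the gecko, the hawk, the lizard, the moth, the sparrow, the spider | the far shore: the frog]
3. Ferryman goes to the far shore with the lizard.  [the near shore: the gecko, the hawk, the moth, the sparrow, the spider | the far shore: the frog, the lizard]
4. Ferryman goes back to the near shore with the frog.  [the near shore: the frog, the gecko, the hawk, the moth, the sparrow, the spider | the far shore: the lizard]
5. Ferryman goes to the far shore with the hawk.  [the near shore: the frog, the gecko, the moth, the sparrow, the spider | the far shore: the hawk, the lizard]
6. Ferryman goes back to the near shore alone.  [the near shore: the frog, the gecko, the moth, the sparrow, the spider | the far shore: the hawk, the lizard]
7. Ferryman goes to the far shore with the gecko.  [the near shore: the frog, the moth, the sparrow, the spider | the far shore: the gecko, the hawk, the lizard]
8. Ferryman goes back to the near shore alone.  [the near shore: the frog, the moth, the sparrow, the spider | the far shore: the gecko, the hawk, the lizard]
9. Ferryman goes to the far shore with the moth.  [the near shore: the frog, the sparrow, the spider | the far shore: the gecko, the hawk, the lizard, the moth]
10. Ferryman goes back to the near shore alone.  [the near shore: the frog, the sparrow, the spider | the far shore: the gecko, the hawk, the lizard, the moth]
11. Ferryman goes to the far shore with the sparrow.  [the near shore: the frog, the spider | the far shore: the gecko, the hawk, the lizard, the moth, the sparrow]
12. Ferryman goes back to the near shore alone.  [the near shore: the frog, the spider | the far shore: the gecko, the hawk, the lizard, the moth, the sparrow]
13. Ferryman goes to the far shore with the spider.  [the near shore: the frog | the far shore: the gecko, the hawk, the lizard, the moth, the sparrow, the spider]
14. Ferryman goes back to the near shore alone.  [the near shore: the frog | the far shore: the gecko, the hawk, the lizard, the moth, the sparrow, the spider]
15. Ferryman goes to the far shore with the frog.  [the near shore: — | the far shore: the frog, the gecko, the hawk, the lizard, the moth, the sparrow, the spider]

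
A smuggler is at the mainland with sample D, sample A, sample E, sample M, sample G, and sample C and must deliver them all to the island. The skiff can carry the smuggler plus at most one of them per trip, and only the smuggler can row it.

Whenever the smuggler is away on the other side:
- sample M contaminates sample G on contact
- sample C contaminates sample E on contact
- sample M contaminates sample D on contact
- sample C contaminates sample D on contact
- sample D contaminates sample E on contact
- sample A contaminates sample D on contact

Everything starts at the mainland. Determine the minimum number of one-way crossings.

Whatever the first load, the items left behind include a forbidden pair without the smuggler. No opening move is safe, so no plan exists.

impossible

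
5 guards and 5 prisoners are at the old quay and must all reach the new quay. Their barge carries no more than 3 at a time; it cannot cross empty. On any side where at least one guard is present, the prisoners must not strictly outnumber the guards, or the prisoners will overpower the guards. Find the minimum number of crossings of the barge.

11

Counting alone: each trip to the new quay takes at most 3 across and each return brings at least 1 back, so after t trips out (and t−1 returns) at most 3t − (t−1) of the 10 are across; that first reaches 10 at t = 5, so at least 9 crossings are needed.
The safety rule pushes this higher. Following every safe sequence of crossings, the most of the 10 that can be at the new quay as the barge arrives there on crossing 9 is 9 — never all 10.
So no plan with fewer than 11 crossings exists, and this one achieves 11:
1. 2 prisoners → the new quay.  (the old quay: 5G 3P; the new quay: 0G 2P)
2. 1 prisoner ← the old quay.  (the old quay: 5G 4P; the new quay: 0G 1P)
3. 3 prisoners → the new quay.  (the old quay: 5G 1P; the new quay: 0G 4P)
4. 1 prisoner ← the old quay.  (the old quay: 5G 2P; the new quay: 0G 3P)
5. 3 guards → the new quay.  (the old quay: 2G 2P; the new quay: 3G 3P)
6. 1 guard and 1 prisoner ← the old quay.  (the old quay: 3G 3P; the new quay: 2G 2P)
7. 3 guards → the new quay.  (the old quay: 0G 3P; the new quay: 5G 2P)
8. 1 prisoner ← the old quay.  (the old quay: 0G 4P; the new quay: 5G 1P)
9. 2 prisoners → the new quay.  (the old quay: 0G 2P; the new quay: 5G 3P)
10. 1 prisoner ← the old quay.  (the old quay: 0G 3P; the new quay: 5G 2P)
11. 3 prisoners → the new quay.  (the old quay: 0G 0P; the new quay: 5G 5P)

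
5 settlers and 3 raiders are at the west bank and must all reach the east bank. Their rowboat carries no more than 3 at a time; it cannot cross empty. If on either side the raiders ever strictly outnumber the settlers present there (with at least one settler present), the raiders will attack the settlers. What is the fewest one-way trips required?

7

Counting alone: each trip to the east bank takes at most 3 across and each return brings at least 1 back, so after t trips out (and t−1 returns) at most 3t − (t−1) of the 8 are across; that first reaches 8 at t = 4, so at least 7 crossings are needed.
The plan below uses exactly 7 crossings, so it is optimal:
1. 2 raiders → the east bank.  (the west bank: 5S 1R; the east bank: 0S 2R)
2. 1 raider ← the west bank.  (the west bank: 5S 2R; the east bank: 0S 1R)
3. 2 settlers and 1 raider → the east bank.  (the west bank: 3S 1R; the east bank: 2S 2R)
4. 1 raider ← the west bank.  (the west bank: 3S 2R; the east bank: 2S 1R)
5. 1 settler and 2 raiders → the east bank.  (the west bank: 2S 0R; the east bank: 3S 3R)
6. 1 raider ← the west bank.  (the west bank: 2S 1R; the east bank: 3S 2R)
7. 2 settlers and 1 raider → the east bank.  (the west bank: 0S 0R; the east bank: 5S 3R)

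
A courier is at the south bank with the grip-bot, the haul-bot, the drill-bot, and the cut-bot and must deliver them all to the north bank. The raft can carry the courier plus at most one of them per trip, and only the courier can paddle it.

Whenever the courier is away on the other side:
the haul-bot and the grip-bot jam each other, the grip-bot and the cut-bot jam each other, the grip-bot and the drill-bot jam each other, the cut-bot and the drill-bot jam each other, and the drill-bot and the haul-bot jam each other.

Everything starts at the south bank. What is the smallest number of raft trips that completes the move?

impossible

Whatever the first load, the items left behind include a forbidden pair without the courier. No opening move is safe, so no plan exists.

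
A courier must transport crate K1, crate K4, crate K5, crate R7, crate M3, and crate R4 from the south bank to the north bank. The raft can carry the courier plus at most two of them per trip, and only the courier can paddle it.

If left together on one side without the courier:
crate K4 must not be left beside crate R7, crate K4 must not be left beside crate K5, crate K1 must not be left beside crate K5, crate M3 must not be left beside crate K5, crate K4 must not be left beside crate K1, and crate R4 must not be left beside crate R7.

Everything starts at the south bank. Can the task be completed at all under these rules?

Whatever the first load, the items left behind include a forbidden pair without the courier. No opening move is safe, so no plan exists.

No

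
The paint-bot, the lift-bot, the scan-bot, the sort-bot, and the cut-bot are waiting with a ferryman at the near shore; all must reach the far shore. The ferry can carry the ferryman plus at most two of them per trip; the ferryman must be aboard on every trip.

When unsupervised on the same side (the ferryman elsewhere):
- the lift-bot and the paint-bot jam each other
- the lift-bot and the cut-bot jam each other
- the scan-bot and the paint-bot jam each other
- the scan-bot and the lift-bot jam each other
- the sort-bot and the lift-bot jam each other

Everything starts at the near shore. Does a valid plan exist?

Yes

1. Ferryman goes to the far shore with the lift-bot and the paint-bot.
2. Ferryman goes back to the near shore with the paint-bot.
3. Ferryman goes to the far shore with the paint-bot and the sort-bot.
4. Ferryman goes back to the near shore with the lift-bot.
5. Ferryman goes to the far shore with the cut-bot and the lift-bot.
6. Ferryman goes back to the near shore with the lift-bot.
7. Ferryman goes to the far shore with the lift-bot and the scan-bot.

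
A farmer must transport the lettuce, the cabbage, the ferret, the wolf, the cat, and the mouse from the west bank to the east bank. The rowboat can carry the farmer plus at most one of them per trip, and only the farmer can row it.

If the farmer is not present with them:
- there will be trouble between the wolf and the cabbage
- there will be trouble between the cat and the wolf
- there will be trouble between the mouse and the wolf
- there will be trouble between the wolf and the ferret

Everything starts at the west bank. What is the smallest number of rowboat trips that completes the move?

Following every safe sequence of crossings from the start, the most of the 6 that can be at the east bank as the rowboat arrives there on crossings 1, 3, 5 is 1, 2, 3 respectively; the best ever achieved is 3 of 6.
From crossing 7 on, no configuration arises that was not already reachable earlier: only 22 distinct safe configurations (who is on which side, and where the rowboat is) can ever be reached, none of them has everyone across, and every continuation just revisits them. So no valid plan exists.

impossible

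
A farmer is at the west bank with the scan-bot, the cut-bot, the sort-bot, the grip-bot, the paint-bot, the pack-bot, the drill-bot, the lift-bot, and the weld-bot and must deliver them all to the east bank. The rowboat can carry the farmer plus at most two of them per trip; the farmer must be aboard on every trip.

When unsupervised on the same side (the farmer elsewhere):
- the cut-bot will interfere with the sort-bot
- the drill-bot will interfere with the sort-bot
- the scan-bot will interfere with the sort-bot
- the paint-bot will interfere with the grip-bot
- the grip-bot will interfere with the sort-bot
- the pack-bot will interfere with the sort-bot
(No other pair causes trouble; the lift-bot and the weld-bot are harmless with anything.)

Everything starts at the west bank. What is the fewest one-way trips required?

Counting alone: the farmer can take at most 2 across per trip to the east bank, so moving all 9 needs at least 5 loaded trips out, with a return between consecutive ones — at least 9 crossings.
The safety rule pushes this higher. Following every safe sequence of crossings, the most of the 9 that can be at the east bank as the rowboat arrives there on crossing 9 is 8 — never all 9.
So no plan with fewer than 11 crossings exists, and this one achieves 11:
1. Farmer goes to the east bank with the grip-bot and the sort-bot.
2. Farmer goes back to the west bank with the sort-bot.
3. Farmer goes to the east bank with the scan-bot and the sort-bot.
4. Farmer goes back to the west bank with the sort-bot.
5. Farmer goes to the east bank with the cut-bot and the sort-bot.
6. Farmer goes back to the west bank with the sort-bot.
7. Farmer goes to the east bank with the drill-bot and the pack-bot.
8. Farmer goes back to the west bank alone.
9. Farmer goes to the east bank with the lift-bot and the weld-bot.
10. Farmer goes back to the west bank alone.
11. Farmer goes to the east bank with the paint-bot and the sort-bot.

11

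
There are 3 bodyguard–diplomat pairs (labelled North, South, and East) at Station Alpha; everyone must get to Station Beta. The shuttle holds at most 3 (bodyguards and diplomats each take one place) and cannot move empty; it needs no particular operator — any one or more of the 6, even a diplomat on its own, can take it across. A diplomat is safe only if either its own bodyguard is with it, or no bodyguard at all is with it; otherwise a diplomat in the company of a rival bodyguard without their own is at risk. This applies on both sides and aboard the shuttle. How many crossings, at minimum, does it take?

Counting alone: each trip to Station Beta takes at most 3 across and each return brings at least 1 back, so after t trips out (and t−1 returns) at most 3t − (t−1) of the 6 are across; that first reaches 6 at t = 3, so at least 5 crossings are needed.
The plan below uses exactly 5 crossings, so it is optimal:
1. bodyguard North and diplomat North cross → Station Beta.
2. bodyguard North crosses ← Station Alpha.
3. bodyguard East, bodyguard North, and bodyguard South cross → Station Beta.
4. diplomat North crosses ← Station Alpha.
5. diplomat East, diplomat North, and diplomat South cross → Station Beta.

5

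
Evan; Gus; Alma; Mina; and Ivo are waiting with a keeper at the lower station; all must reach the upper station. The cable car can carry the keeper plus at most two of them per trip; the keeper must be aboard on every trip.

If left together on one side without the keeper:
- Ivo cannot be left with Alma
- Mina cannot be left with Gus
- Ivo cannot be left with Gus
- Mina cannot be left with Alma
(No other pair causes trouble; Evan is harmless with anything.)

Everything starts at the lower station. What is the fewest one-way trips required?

5

Counting alone: the keeper can take at most 2 across per trip to the upper station, so moving all 5 needs at least 3 loaded trips out, with a return between consecutive ones — at least 5 crossings.
The plan below uses exactly 5 crossings, so it is optimal:
1. Keeper goes to the upper station with Alma and Gus.
2. Keeper goes back to the lower station alone.
3. Keeper goes to the upper station with Evan.
4. Keeper goes back to the lower station alone.
5. Keeper goes to the upper station with Ivo and Mina.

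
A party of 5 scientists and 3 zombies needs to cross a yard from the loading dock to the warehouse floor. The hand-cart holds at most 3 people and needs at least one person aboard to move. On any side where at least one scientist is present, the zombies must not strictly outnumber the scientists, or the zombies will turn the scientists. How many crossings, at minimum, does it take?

Counting alone: each trip to the warehouse floor takes at most 3 across and each return brings at least 1 back, so after t trips out (and t−1 returns) at most 3t − (t−1) of the 8 are across; that first reaches 8 at t = 4, so at least 7 crossings are needed.
The plan below uses exactly 7 crossings, so it is optimal:
1. 2 zombies → the warehouse floor.  (the loading dock: 5S 1Z; the warehouse floor: 0S 2Z)
2. 1 zombie ← the loading dock.  (the loading dock: 5S 2Z; the warehouse floor: 0S 1Z)
3. 2 scientists and 1 zombie → the warehouse floor.  (the loading dock: 3S 1Z; the warehouse floor: 2S 2Z)
4. 1 zombie ← the loading dock.  (the loading dock: 3S 2Z; the warehouse floor: 2S 1Z)
5. 1 scientist and 2 zombies → the warehouse floor.  (the loading dock: 2S 0Z; the warehouse floor: 3S 3Z)
6. 1 zombie ← the loading dock.  (the loading dock: 2S 1Z; the warehouse floor: 3S 2Z)
7. 2 scientists and 1 zombie → the warehouse floor.  (the loading dock: 0S 0Z; the warehouse floor: 5S 3Z)

7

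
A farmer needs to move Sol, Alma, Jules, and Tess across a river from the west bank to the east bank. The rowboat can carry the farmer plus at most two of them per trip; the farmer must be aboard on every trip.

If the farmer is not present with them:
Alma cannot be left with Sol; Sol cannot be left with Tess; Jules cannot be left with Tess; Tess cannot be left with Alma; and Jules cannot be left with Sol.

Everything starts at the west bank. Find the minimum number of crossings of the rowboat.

Counting alone: the farmer can take at most 2 across per trip to the east bank, so moving all 4 needs at least 2 loaded trips out, with a return between consecutive ones — at least 3 crossings.
The safety rule pushes this higher. Following every safe sequence of crossings, the most of the 4 that can be at the east bank as the rowboat arrives there on crossing 3 is 3 — never all 4.
So no plan with fewer than 5 crossings exists, and this one achieves 5:
1. Farmer goes to the east bank with Sol and Tess.
2. Farmer goes back to the west bank with Sol.
3. Farmer goes to the east bank with Alma and Jules.
4. Farmer goes back to the west bank with Tess.
5. Farmer goes to the east bank with Sol and Tess.

5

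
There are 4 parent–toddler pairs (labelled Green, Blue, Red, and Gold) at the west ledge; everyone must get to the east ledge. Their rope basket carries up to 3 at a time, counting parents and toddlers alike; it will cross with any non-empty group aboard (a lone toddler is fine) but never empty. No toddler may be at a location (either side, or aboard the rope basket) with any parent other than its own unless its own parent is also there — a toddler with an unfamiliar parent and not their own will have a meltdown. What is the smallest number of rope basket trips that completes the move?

9

Counting alone: each trip to the east ledge takes at most 3 across and each return brings at least 1 back, so after t trips out (and t−1 returns) at most 3t − (t−1) of the 8 are across; that first reaches 8 at t = 4, so at least 7 crossings are needed.
The safety rule pushes this higher. Following every safe sequence of crossings, the most of the 8 that can be at the east ledge as the rope basket arrives there on crossing 7 is 7 — never all 8.
So no plan with fewer than 9 crossings exists, and this one achieves 9:
1. parent Green and toddler Green cross → the east ledge.
2. parent Green crosses ← the west ledge.
3. parent Blue, parent Green, and toddler Blue cross → the east ledge.
4. parent Green and toddler Green cross ← the west ledge.
5. parent Gold, parent Green, and parent Red cross → the east ledge.
6. toddler Blue crosses ← the west ledge.
7. toddler Blue and toddler Green cross → the east ledge.
8. toddler Green crosses ← the west ledge.
9. toddler Gold, toddler Green, and toddler Red cross → the east ledge.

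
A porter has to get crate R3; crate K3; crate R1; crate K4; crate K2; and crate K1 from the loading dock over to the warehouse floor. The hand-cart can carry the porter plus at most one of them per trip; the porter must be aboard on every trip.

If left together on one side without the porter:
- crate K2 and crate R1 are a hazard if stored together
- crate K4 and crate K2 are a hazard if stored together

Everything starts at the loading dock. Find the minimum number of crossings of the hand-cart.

13

Counting alone: the porter can take at most 1 across per trip to the warehouse floor, so moving all 6 needs at least 6 loaded trips out, with a return between consecutive ones — at least 11 crossings.
The safety rule pushes this higher. Following every safe sequence of crossings, the most of the 6 that can be at the warehouse floor as the hand-cart arrives there on crossing 11 is 5 — never all 6.
So no plan with fewer than 13 crossings exists, and this one achieves 13:
1. Porter goes to the warehouse floor with crate K2.  [the loading dock: crate K1, crate K3, crate K4, crate R1, crate R3 | the warehouse floor: crate K2]
2. Porter goes back to the loading dock alone.  [the loading dock: crate K1, crate K3, crate K4, crate R1, crate R3 | the warehouse floor: crate K2]
3. Porter goes to the warehouse floor with crate R3.  [the loading dock: crate K1, crate K3, crate K4, crate R1 | the warehouse floor: crate K2, crate R3]
4. Porter goes back to the loading dock alone.  [the loading dock: crate K1, crate K3, crate K4, crate R1 | the warehouse floor: crate K2, crate R3]
5. Porter goes to the warehouse floor with crate K3.  [the loading dock: crate K1, crate K4, crate R1 | the warehouse floor: crate K2, crate K3, crate R3]
6. Porter goes back to the loading dock alone.  [the loading dock: crate K1, crate K4, crate R1 | the warehouse floor: crate K2, crate K3, crate R3]
7. Porter goes to the warehouse floor with crate R1.  [the loading dock: crate K1, crate K4 | the warehouse floor: crate K2, crate K3, crate R1, crate R3]
8. Porter goes back to the loading dock with crate K2.  [the loading dock: crate K1, crate K2, crate K4 | the warehouse floor: crate K3, crate R1, crate R3]
9. Porter goes to the warehouse floor with crate K4.  [the loading dock: crate K1, crate K2 | the warehouse floor: crate K3, crate K4, crate R1, crate R3]
10. Porter goes back to the loading dock alone.  [the loading dock: crate K1, crate K2 | the warehouse floor: crate K3, crate K4, crate R1, crate R3]
11. Porter goes to the warehouse floor with crate K1.  [the loading dock: crate K2 | the warehouse floor: crate K1, crate K3, crate K4, crate R1, crate R3]
12. Porter goes back to the loading dock alone.  [the loading dock: crate K2 | the warehouse floor: crate K1, crate K3, crate K4, crate R1, crate R3]
13. Porter goes to the warehouse floor with crate K2.  [the loading dock: — | the warehouse floor: crate K1, crate K2, crate K3, crate K4, crate R1, crate R3]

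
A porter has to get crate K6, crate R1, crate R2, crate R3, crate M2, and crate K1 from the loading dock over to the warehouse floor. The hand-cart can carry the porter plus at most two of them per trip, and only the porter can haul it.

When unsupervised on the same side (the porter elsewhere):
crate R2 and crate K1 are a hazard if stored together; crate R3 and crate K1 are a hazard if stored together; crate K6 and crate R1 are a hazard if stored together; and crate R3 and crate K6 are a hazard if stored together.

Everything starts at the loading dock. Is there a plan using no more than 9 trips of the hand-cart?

Yes — this plan uses 7 crossings (≤ 9):
1. Porter goes to the warehouse floor with crate K1 and crate K6.
2. Porter goes back to the loading dock alone.
3. Porter goes to the warehouse floor with crate R1 and crate R2.
4. Porter goes back to the loading dock with crate K1 and crate K6.
5. Porter goes to the warehouse floor with crate M2 and crate R3.
6. Porter goes back to the loading dock alone.
7. Porter goes to the warehouse floor with crate K1 and crate K6.

Yes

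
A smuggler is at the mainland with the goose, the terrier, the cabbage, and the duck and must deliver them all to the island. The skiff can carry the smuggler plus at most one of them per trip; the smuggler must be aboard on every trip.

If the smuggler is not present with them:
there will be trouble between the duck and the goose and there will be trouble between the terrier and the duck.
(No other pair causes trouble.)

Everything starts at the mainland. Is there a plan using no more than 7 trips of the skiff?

No

Counting alone: the smuggler can take at most 1 across per trip to the island, so moving all 4 needs at least 4 loaded trips out, with a return between consecutive ones — at least 7 crossings.
The safety rule pushes this higher. Following every safe sequence of crossings, the most of the 4 that can be at the island as the skiff arrives there on crossing 7 is 3 — never all 4.
So the move cannot be finished within 7 crossings. (The shortest complete plan takes 9:)
1. Smuggler goes to the island with the duck.  [the mainland: the cabbage, the goose, the terrier | the island: the duck]
2. Smuggler goes back to the mainland alone.  [the mainland: the cabbage, the goose, the terrier | the island: the duck]
3. Smuggler goes to the island with the goose.  [the mainland: the cabbage, the terrier | the island: the duck, the goose]
4. Smuggler goes back to the mainland with the duck.  [the mainland: the cabbage, the duck, the terrier | the island: the goose]
5. Smuggler goes to the island with the terrier.  [the mainland: the cabbage, the duck | the island: the goose, the terrier]
6. Smuggler goes back to the mainland alone.  [the mainland: the cabbage, the duck | the island: the goose, the terrier]
7. Smuggler goes to the island with the cabbage.  [the mainland: the duck | the island: the cabbage, the goose, the terrier]
8. Smuggler goes back to the mainland alone.  [the mainland: the duck | the island: the cabbage, the goose, the terrier]
9. Smuggler goes to the island with the duck.  [the mainland: — | the island: the cabbage, the duck, the goose, the terrier]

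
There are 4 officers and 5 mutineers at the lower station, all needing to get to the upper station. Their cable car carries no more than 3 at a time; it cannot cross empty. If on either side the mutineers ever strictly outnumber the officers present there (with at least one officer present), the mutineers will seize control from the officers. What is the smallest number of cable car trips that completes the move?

impossible

The mutineers already outnumber the officers at the lower station before anyone moves, so the starting position itself is disallowed.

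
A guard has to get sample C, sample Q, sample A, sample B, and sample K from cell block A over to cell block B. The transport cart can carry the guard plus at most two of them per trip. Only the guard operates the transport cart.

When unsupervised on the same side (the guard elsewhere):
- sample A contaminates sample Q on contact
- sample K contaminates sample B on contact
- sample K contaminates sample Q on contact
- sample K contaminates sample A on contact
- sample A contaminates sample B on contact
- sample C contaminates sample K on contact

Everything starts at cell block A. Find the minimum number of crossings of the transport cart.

7

Counting alone: the guard can take at most 2 across per trip to cell block B, so moving all 5 needs at least 3 loaded trips out, with a return between consecutive ones — at least 5 crossings.
The safety rule pushes this higher. Following every safe sequence of crossings, the most of the 5 that can be at cell block B as the transport cart arrives there on crossing 5 is 4 — never all 5.
So no plan with fewer than 7 crossings exists, and this one achieves 7:
1. Guard goes to cell block B with sample A and sample K.  [cell block A: sample B, sample C, sample Q | cell block B: sample A, sample K]
2. Guard goes back to cell block A with sample A.  [cell block A: sample A, sample B, sample C, sample Q | cell block B: sample K]
3. Guard goes to cell block B with sample A and sample C.  [cell block A: sample B, sample Q | cell block B: sample A, sample C, sample K]
4. Guard goes back to cell block A with sample K.  [cell block A: sample B, sample K, sample Q | cell block B: sample A, sample C]
5. Guard goes to cell block B with sample B and sample Q.  [cell block A: sample K | cell block B: sample A, sample B, sample C, sample Q]
6. Guard goes back to cell block A with sample A.  [cell block A: sample A, sample K | cell block B: sample B, sample C, sample Q]
7. Guard goes to cell block B with sample A and sample K.  [cell block A: — | cell block B: sample A, sample B, sample C, sample K, sample Q]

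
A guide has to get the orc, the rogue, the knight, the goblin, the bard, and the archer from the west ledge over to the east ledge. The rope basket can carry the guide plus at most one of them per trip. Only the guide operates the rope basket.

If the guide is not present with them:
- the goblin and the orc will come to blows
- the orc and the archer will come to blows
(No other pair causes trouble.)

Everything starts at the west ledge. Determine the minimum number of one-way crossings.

Counting alone: the guide can take at most 1 across per trip to the east ledge, so moving all 6 needs at least 6 loaded trips out, with a return between consecutive ones — at least 11 crossings.
The safety rule pushes this higher. Following every safe sequence of crossings, the most of the 6 that can be at the east ledge as the rope basket arrives there on crossing 11 is 5 — never all 6.
So no plan with fewer than 13 crossings exists, and this one achieves 13:
1. Guide goes to the east ledge with the orc.
2. Guide goes back to the west ledge alone.
3. Guide goes to the east ledge with the rogue.
4. Guide goes back to the west ledge alone.
5. Guide goes to the east ledge with the knight.
6. Guide goes back to the west ledge alone.
7. Guide goes to the east ledge with the goblin.
8. Guide goes back to the west ledge with the orc.
9. Guide goes to the east ledge with the archer.
10. Guide goes back to the west ledge alone.
11. Guide goes to the east ledge with the bard.
12. Guide goes back to the west ledge alone.
13. Guide goes to the east ledge with the orc.

13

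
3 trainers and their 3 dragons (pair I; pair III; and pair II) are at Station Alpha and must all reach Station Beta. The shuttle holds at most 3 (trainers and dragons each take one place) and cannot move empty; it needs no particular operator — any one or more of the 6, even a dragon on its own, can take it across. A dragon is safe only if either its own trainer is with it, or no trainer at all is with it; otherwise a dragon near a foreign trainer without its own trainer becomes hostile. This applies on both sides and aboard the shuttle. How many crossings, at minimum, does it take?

5

Counting alone: each trip to Station Beta takes at most 3 across and each return brings at least 1 back, so after t trips out (and t−1 returns) at most 3t − (t−1) of the 6 are across; that first reaches 6 at t = 3, so at least 5 crossings are needed.
The plan below uses exactly 5 crossings, so it is optimal:
1. dragon I and trainer I cross → Station Beta.
2. trainer I crosses ← Station Alpha.
3. trainer I, trainer II, and trainer III cross → Station Beta.
4. dragon I crosses ← Station Alpha.
5. dragon I, dragon II, and dragon III cross → Station Beta.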